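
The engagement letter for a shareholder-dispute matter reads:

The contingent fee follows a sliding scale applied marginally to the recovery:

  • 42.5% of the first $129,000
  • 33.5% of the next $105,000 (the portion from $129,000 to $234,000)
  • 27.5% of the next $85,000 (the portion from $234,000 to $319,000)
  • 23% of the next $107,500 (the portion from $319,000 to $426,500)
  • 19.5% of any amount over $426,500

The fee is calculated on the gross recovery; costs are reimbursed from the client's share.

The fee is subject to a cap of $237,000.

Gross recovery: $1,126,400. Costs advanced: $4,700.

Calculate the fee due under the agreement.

Fee base is the gross recovery, $1,126,400; costs are reimbursed separately.
First $129,000 at 42.5% = $54,825.00
Next $105,000 at 33.5% = $35,175.00
Next $85,000 at 27.5% = $23,375.00
Next $107,500 at 23% = $24,725.00
Remaining $699,900 at 19.5% = $136,480.50
Fee: $54,825.00 + $35,175.00 + $23,375.00 + $24,725.00 + $136,480.50 = $274,580.50
$274,580.50 exceeds the $237,000 cap, so the fee is capped at $237,000.00.

$237,000.00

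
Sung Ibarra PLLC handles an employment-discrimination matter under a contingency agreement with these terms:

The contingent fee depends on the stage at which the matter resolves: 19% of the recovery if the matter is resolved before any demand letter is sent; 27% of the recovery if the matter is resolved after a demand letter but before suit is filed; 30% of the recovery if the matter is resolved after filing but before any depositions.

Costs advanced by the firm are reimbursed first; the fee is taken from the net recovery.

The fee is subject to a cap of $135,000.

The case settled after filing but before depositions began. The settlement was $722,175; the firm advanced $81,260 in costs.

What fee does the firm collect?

Fee base (net of costs): $722,175 − $81,260 = $640,915
The matter settled after filing but before depositions began, so the 30% rate applies.
$640,915 × 30% = $192,274.50
$192,274.50 exceeds the $135,000 cap, so the fee is capped at $135,000.00.

$135,000.00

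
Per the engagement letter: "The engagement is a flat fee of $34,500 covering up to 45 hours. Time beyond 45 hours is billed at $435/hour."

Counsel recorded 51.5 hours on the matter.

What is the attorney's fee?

$37,327.50

Flat fee: $34,500.00
Excess hours: 51.5 − 45 = 6.5
Overrun: 6.5 × $435 = $2,827.50
Total: $34,500.00 + $2,827.50 = $37,327.50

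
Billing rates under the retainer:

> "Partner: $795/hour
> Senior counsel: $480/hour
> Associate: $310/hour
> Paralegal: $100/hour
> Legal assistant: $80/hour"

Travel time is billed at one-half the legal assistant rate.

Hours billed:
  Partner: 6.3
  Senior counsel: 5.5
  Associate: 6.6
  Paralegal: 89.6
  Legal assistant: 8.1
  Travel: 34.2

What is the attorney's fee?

$20,670.50

Partner: 6.3 × $795 = $5,008.50
Senior counsel: 5.5 × $480 = $2,640.00
Associate: 6.6 × $310 = $2,046.00
Paralegal: 89.6 × $100 = $8,960.00
Legal assistant: 8.1 × $80 = $648.00
Subtotal: $5,008.50 + $2,640.00 + $2,046.00 + $8,960.00 + $648.00 = $19,302.50
Travel: 34.2 × ($80 ÷ 2) = 34.2 × $40.00 = $1,368.00
Total: $19,302.50 + $1,368.00 = $20,670.50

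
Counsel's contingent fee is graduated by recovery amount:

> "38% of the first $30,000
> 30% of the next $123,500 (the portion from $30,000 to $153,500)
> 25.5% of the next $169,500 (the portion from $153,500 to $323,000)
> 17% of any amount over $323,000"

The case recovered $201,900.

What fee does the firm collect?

$60,792.00

First $30,000 at 38% = $11,400.00
Next $123,500 at 30% = $37,050.00
Remaining $48,400 at 25.5% = $12,342.00
Fee: $11,400.00 + $37,050.00 + $12,342.00 = $60,792.00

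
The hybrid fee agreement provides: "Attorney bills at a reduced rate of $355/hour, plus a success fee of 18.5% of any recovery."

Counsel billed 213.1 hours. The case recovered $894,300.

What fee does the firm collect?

$241,096.00

Hourly: 213.1 × $355 = $75,650.50
Success fee: 18.5% of $894,300 = $165,445.50
Total: $75,650.50 + $165,445.50 = $241,096.00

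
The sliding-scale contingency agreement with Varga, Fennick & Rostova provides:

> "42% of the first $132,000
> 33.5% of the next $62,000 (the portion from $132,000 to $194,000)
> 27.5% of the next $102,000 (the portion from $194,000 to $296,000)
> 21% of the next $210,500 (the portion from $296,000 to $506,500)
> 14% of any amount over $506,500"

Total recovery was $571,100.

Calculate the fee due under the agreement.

$157,509.00

First $132,000 at 42% = $55,440.00
Next $62,000 at 33.5% = $20,770.00
Next $102,000 at 27.5% = $28,050.00
Next $210,500 at 21% = $44,205.00
Remaining $64,600 at 14% = $9,044.00
Fee: $55,440.00 + $20,770.00 + $28,050.00 + $44,205.00 + $9,044.00 = $157,509.00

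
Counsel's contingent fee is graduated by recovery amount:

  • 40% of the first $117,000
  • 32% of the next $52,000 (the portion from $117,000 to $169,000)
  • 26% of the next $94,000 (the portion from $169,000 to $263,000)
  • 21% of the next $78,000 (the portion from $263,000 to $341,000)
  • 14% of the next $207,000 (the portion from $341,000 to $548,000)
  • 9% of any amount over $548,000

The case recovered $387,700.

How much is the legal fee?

$110,798.00

First $117,000 at 40% = $46,800.00
Next $52,000 at 32% = $16,640.00
Next $94,000 at 26% = $24,440.00
Next $78,000 at 21% = $16,380.00
Remaining $46,700 at 14% = $6,538.00
Fee: $46,800.00 + $16,640.00 + $24,440.00 + $16,380.00 + $6,538.00 = $110,798.00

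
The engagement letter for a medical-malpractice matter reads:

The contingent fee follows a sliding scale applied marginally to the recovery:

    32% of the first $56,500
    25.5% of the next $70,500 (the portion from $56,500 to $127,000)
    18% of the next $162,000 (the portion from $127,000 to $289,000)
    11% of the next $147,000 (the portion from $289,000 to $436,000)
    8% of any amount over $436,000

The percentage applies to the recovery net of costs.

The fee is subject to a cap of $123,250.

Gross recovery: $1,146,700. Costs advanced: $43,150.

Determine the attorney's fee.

$123,250.00

Fee base (net of costs): $1,146,700 − $43,150 = $1,103,550
First $56,500 at 32% = $18,080.00
Next $70,500 at 25.5% = $17,977.50
Next $162,000 at 18% = $29,160.00
Next $147,000 at 11% = $16,170.00
Remaining $667,550 at 8% = $53,404.00
Fee: $18,080.00 + $17,977.50 + $29,160.00 + $16,170.00 + $53,404.00 = $134,791.50
$134,791.50 exceeds the $123,250 cap, so the fee is capped at $123,250.00.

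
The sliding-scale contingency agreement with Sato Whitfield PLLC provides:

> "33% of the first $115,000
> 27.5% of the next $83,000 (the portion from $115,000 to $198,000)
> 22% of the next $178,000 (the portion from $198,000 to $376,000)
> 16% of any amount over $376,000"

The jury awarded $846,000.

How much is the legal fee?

$175,135.00

First $115,000 at 33% = $37,950.00
Next $83,000 at 27.5% = $22,825.00
Next $178,000 at 22% = $39,160.00
Remaining $470,000 at 16% = $75,200.00
Fee: $37,950.00 + $22,825.00 + $39,160.00 + $75,200.00 = $175,135.00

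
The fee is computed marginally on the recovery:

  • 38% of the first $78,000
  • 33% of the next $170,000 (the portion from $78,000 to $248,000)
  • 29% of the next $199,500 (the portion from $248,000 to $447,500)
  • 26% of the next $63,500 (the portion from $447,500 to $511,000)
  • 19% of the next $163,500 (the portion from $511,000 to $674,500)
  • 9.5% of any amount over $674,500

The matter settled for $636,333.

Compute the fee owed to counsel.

$183,918.27

First $78,000 at 38% = $29,640.00
Next $170,000 at 33% = $56,100.00
Next $199,500 at 29% = $57,855.00
Next $63,500 at 26% = $16,510.00
Remaining $125,333 at 19% = $23,813.27
Fee: $29,640.00 + $56,100.00 + $57,855.00 + $16,510.00 + $23,813.27 = $183,918.27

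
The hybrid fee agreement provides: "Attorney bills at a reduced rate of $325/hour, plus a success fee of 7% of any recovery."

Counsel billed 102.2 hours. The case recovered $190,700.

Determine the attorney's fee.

$46,564.00

Hourly: 102.2 × $325 = $33,215.00
Success fee: 7% of $190,700 = $13,349.00
Total: $33,215.00 + $13,349.00 = $46,564.00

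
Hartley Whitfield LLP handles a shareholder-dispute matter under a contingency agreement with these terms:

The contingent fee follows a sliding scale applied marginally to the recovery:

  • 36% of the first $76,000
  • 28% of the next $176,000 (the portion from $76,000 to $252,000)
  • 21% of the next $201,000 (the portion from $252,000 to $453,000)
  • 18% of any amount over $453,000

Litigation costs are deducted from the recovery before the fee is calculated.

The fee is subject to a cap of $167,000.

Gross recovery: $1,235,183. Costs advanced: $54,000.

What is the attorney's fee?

$167,000.00

Fee base (net of costs): $1,235,183 − $54,000 = $1,181,183
First $76,000 at 36% = $27,360.00
Next $176,000 at 28% = $49,280.00
Next $201,000 at 21% = $42,210.00
Remaining $728,183 at 18% = $131,072.94
Fee: $27,360.00 + $49,280.00 + $42,210.00 + $131,072.94 = $249,922.94
$249,922.94 exceeds the $167,000 cap, so the fee is capped at $167,000.00.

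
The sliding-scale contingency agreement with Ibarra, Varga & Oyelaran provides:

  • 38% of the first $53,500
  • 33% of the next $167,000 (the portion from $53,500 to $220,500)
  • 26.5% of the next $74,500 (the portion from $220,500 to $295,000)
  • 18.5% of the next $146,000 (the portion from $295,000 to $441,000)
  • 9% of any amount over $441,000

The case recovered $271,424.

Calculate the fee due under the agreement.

$88,934.86

First $53,500 at 38% = $20,330.00
Next $167,000 at 33% = $55,110.00
Remaining $50,924 at 26.5% = $13,494.86
Fee: $20,330.00 + $55,110.00 + $13,494.86 = $88,934.86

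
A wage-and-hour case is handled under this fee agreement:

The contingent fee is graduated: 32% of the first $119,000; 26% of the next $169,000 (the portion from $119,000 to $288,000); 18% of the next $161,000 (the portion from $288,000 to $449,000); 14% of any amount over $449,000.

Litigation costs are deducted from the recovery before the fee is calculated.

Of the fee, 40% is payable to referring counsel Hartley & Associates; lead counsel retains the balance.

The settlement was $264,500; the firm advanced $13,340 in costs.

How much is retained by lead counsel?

Fee base (net of costs): $264,500 − $13,340 = $251,160
First $119,000 at 32% = $38,080.00
Remaining $132,160 at 26% = $34,361.60
Fee: $38,080.00 + $34,361.60 = $72,441.60
Referral share: 40% of $72,441.60 = $28,976.64; lead counsel retains $72,441.60 − $28,976.64 = $43,464.96.

$43,464.96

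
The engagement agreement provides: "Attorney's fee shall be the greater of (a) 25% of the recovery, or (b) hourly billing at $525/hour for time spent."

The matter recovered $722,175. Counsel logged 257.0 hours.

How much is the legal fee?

(a) 25% of $722,175 = $180,543.75
(b) 257.0 × $525 = $134,925.00
The greater is (a): $180,543.75.

$180,543.75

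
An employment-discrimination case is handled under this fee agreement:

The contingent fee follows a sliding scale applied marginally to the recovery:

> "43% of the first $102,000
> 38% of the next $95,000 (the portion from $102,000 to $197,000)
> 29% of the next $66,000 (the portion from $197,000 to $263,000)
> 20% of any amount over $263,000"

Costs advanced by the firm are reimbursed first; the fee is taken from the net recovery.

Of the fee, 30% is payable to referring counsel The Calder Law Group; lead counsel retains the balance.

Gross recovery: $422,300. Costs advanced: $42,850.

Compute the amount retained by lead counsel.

Fee base (net of costs): $422,300 − $42,850 = $379,450
First $102,000 at 43% = $43,860.00
Next $95,000 at 38% = $36,100.00
Next $66,000 at 29% = $19,140.00
Remaining $116,450 at 20% = $23,290.00
Fee: $43,860.00 + $36,100.00 + $19,140.00 + $23,290.00 = $122,390.00
Referral share: 30% of $122,390.00 = $36,717.00; lead counsel retains $122,390.00 − $36,717.00 = $85,673.00.

$85,673.00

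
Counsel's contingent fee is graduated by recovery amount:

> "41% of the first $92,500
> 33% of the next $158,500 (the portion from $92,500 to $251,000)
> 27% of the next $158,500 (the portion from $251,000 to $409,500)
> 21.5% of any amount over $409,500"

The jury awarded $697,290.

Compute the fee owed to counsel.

$194,899.85

First $92,500 at 41% = $37,925.00
Next $158,500 at 33% = $52,305.00
Next $158,500 at 27% = $42,795.00
Remaining $287,790 at 21.5% = $61,874.85
Fee: $37,925.00 + $52,305.00 + $42,795.00 + $61,874.85 = $194,899.85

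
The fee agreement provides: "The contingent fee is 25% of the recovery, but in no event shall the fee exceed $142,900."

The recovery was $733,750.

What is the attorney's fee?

$142,900.00

25% of $733,750 = $183,437.50
That exceeds the $142,900 cap, so the fee is capped at $142,900.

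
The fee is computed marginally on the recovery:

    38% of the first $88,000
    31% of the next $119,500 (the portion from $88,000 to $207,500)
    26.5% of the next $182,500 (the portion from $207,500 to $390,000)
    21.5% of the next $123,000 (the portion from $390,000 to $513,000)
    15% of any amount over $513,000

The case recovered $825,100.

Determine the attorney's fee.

First $88,000 at 38% = $33,440.00
Next $119,500 at 31% = $37,045.00
Next $182,500 at 26.5% = $48,362.50
Next $123,000 at 21.5% = $26,445.00
Remaining $312,100 at 15% = $46,815.00
Fee: $33,440.00 + $37,045.00 + $48,362.50 + $26,445.00 + $46,815.00 = $192,107.50

$192,107.50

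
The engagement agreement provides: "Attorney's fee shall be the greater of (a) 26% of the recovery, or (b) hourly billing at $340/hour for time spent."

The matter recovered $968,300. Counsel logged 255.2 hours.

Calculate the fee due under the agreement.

(a) 26% of $968,300 = $251,758.00
(b) 255.2 × $340 = $86,768.00
The greater is (a): $251,758.00.

$251,758.00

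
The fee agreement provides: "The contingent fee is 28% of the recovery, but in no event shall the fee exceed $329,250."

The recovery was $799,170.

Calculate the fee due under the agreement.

$223,767.60

28% of $799,170 = $223,767.60
That is under the $329,250 cap.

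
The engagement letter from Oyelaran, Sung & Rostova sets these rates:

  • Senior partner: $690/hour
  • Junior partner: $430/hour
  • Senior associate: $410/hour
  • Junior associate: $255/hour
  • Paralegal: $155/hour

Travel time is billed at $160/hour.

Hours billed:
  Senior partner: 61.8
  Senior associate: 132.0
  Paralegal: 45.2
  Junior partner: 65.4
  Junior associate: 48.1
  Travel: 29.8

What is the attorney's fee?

$148,923.50

Senior partner: 61.8 × $690 = $42,642.00
Junior partner: 65.4 × $430 = $28,122.00
Senior associate: 132.0 × $410 = $54,120.00
Junior associate: 48.1 × $255 = $12,265.50
Paralegal: 45.2 × $155 = $7,006.00
Subtotal: $42,642.00 + $28,122.00 + $54,120.00 + $12,265.50 + $7,006.00 = $144,155.50
Travel: 29.8 × $160 = $4,768.00
Total: $144,155.50 + $4,768.00 = $148,923.50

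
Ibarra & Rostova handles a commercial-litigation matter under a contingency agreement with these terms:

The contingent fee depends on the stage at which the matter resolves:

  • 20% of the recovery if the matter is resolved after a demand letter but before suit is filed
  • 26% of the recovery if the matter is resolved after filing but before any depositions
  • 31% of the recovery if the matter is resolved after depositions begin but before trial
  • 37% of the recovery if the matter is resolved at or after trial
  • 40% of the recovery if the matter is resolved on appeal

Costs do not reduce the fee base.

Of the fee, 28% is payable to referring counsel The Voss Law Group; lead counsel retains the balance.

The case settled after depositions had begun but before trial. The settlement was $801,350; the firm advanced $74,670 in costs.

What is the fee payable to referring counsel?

$69,557.18

Fee base is the gross recovery, $801,350; costs are reimbursed separately.
The matter settled after depositions had begun but before trial, so the 31% rate applies.
$801,350 × 31% = $248,418.50
Referral share: 28% of $248,418.50 = $69,557.18; lead counsel retains $248,418.50 − $69,557.18 = $178,861.32.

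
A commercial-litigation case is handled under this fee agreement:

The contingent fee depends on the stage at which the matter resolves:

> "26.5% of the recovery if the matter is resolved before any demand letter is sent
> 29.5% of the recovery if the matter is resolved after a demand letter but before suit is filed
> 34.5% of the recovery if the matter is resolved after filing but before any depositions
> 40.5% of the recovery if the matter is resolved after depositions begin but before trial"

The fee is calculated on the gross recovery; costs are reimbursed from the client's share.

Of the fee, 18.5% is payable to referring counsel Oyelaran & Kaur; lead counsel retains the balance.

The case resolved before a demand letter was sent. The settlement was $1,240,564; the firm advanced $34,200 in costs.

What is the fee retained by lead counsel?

$267,930.81

Fee base is the gross recovery, $1,240,564; costs are reimbursed separately.
The matter resolved before a demand letter was sent, so the 26.5% rate applies.
$1,240,564 × 26.5% = $328,749.46
Referral share: 18.5% of $328,749.46 = $60,818.65; lead counsel retains $328,749.46 − $60,818.65 = $267,930.81.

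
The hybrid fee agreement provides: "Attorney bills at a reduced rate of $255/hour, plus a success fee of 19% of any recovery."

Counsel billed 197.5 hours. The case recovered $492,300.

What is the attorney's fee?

Hourly: 197.5 × $255 = $50,362.50
Success fee: 19% of $492,300 = $93,537.00
Total: $50,362.50 + $93,537.00 = $143,899.50

$143,899.50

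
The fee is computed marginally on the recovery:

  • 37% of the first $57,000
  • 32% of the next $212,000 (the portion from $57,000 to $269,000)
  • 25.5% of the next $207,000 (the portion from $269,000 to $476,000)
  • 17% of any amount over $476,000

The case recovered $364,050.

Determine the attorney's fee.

$113,167.75

First $57,000 at 37% = $21,090.00
Next $212,000 at 32% = $67,840.00
Remaining $95,050 at 25.5% = $24,237.75
Fee: $21,090.00 + $67,840.00 + $24,237.75 = $113,167.75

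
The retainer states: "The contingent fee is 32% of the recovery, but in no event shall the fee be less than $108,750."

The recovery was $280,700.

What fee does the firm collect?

$108,750.00

32% of $280,700 = $89,824.00
That is below the $108,750 minimum, so the minimum applies.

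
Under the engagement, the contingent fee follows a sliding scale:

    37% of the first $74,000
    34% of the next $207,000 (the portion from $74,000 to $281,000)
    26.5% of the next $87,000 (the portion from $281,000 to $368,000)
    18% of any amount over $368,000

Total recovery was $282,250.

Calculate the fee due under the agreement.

First $74,000 at 37% = $27,380.00
Next $207,000 at 34% = $70,380.00
Remaining $1,250 at 26.5% = $331.25
Fee: $27,380.00 + $70,380.00 + $331.25 = $98,091.25

$98,091.25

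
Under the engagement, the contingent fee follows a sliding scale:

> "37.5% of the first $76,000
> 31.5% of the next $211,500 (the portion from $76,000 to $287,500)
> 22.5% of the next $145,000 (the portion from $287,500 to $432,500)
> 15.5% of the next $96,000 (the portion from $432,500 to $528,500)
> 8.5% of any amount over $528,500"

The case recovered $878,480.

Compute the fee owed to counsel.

First $76,000 at 37.5% = $28,500.00
Next $211,500 at 31.5% = $66,622.50
Next $145,000 at 22.5% = $32,625.00
Next $96,000 at 15.5% = $14,880.00
Remaining $349,980 at 8.5% = $29,748.30
Fee: $28,500.00 + $66,622.50 + $32,625.00 + $14,880.00 + $29,748.30 = $172,375.80

$172,375.80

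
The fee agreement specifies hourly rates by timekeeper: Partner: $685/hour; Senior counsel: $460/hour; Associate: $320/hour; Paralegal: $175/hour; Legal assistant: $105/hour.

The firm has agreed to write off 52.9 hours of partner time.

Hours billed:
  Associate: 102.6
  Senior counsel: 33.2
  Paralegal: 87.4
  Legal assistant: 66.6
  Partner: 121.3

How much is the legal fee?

Partner: 121.3 × $685 = $83,090.50
Senior counsel: 33.2 × $460 = $15,272.00
Associate: 102.6 × $320 = $32,832.00
Paralegal: 87.4 × $175 = $15,295.00
Legal assistant: 66.6 × $105 = $6,993.00
Subtotal: $153,482.50
Write-off: 52.9 × $685 = $36,236.50
Total: $153,482.50 − $36,236.50 = $117,246.00

$117,246.00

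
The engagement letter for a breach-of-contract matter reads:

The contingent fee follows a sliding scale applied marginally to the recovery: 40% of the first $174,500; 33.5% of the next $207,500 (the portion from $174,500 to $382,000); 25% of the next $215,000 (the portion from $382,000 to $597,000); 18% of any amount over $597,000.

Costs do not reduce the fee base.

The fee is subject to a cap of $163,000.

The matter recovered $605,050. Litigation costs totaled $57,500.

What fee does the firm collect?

Fee base is the gross recovery, $605,050; costs are reimbursed separately.
First $174,500 at 40% = $69,800.00
Next $207,500 at 33.5% = $69,512.50
Next $215,000 at 25% = $53,750.00
Remaining $8,050 at 18% = $1,449.00
Fee: $69,800.00 + $69,512.50 + $53,750.00 + $1,449.00 = $194,511.50
$194,511.50 exceeds the $163,000 cap, so the fee is capped at $163,000.00.

$163,000.00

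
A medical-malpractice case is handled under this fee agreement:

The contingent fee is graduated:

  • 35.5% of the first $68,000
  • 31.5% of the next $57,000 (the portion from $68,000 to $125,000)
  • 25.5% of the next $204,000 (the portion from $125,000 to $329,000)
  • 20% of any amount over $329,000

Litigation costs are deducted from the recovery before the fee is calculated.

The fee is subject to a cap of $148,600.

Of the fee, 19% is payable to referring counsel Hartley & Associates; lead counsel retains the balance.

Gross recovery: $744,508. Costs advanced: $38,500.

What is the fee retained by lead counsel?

$120,366.00

Fee base (net of costs): $744,508 − $38,500 = $706,008
First $68,000 at 35.5% = $24,140.00
Next $57,000 at 31.5% = $17,955.00
Next $204,000 at 25.5% = $52,020.00
Remaining $377,008 at 20% = $75,401.60
Fee: $24,140.00 + $17,955.00 + $52,020.00 + $75,401.60 = $169,516.60
$169,516.60 exceeds the $148,600 cap, so the fee is capped at $148,600.00.
Referral share: 19% of $148,600.00 = $28,234.00; lead counsel retains $148,600.00 − $28,234.00 = $120,366.00.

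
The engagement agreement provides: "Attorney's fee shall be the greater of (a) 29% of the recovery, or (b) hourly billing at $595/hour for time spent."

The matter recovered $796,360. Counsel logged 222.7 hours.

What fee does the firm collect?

$230,944.40

(a) 29% of $796,360 = $230,944.40
(b) 222.7 × $595 = $132,506.50
The greater is (a): $230,944.40.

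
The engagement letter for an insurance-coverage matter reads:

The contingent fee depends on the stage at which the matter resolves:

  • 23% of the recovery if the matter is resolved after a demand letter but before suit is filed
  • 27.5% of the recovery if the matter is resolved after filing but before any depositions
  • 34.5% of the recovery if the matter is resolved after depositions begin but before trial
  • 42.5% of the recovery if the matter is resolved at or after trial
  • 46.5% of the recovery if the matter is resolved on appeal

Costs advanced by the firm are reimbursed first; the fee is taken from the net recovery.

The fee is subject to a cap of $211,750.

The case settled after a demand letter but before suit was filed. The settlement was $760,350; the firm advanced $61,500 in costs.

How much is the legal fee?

Fee base (net of costs): $760,350 − $61,500 = $698,850
The matter settled after a demand letter but before suit was filed, so the 23% rate applies.
$698,850 × 23% = $160,735.50
$160,735.50 is under the $211,750 cap.

$160,735.50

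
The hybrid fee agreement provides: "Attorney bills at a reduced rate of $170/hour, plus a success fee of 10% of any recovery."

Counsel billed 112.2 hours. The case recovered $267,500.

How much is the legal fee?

$45,824.00

Hourly: 112.2 × $170 = $19,074.00
Success fee: 10% of $267,500 = $26,750.00
Total: $19,074.00 + $26,750.00 = $45,824.00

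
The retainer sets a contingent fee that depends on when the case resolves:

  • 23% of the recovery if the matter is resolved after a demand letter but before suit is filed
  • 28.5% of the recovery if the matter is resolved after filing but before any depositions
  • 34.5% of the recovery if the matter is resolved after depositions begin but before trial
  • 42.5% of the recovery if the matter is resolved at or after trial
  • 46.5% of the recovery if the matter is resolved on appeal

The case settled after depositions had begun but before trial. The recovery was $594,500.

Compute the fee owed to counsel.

$205,102.50

The matter settled after depositions had begun but before trial, so the 34.5% rate applies.
$594,500 × 34.5% = $205,102.50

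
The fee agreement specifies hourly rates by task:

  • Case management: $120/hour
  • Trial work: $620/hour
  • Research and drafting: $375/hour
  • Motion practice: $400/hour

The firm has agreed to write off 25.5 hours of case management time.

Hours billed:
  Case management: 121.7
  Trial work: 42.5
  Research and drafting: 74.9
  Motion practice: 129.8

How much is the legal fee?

$117,901.50

Case management: 121.7 × $120 = $14,604.00
Trial work: 42.5 × $620 = $26,350.00
Research and drafting: 74.9 × $375 = $28,087.50
Motion practice: 129.8 × $400 = $51,920.00
Subtotal: $120,961.50
Write-off: 25.5 × $120 = $3,060.00
Total: $120,961.50 − $3,060.00 = $117,901.50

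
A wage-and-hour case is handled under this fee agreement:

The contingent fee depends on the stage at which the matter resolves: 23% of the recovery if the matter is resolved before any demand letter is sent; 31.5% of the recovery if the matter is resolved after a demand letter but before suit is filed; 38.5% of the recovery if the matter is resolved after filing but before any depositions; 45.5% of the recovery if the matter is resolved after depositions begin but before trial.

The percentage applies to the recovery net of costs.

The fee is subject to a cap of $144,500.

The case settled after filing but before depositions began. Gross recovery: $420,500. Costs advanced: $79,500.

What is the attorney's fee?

Fee base (net of costs): $420,500 − $79,500 = $341,000
The matter settled after filing but before depositions began, so the 38.5% rate applies.
$341,000 × 38.5% = $131,285.00
$131,285.00 is under the $144,500 cap.

$131,285.00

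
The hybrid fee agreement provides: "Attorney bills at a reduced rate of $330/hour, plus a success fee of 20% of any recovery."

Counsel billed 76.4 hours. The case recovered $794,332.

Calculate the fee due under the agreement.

Hourly: 76.4 × $330 = $25,212.00
Success fee: 20% of $794,332 = $158,866.40
Total: $25,212.00 + $158,866.40 = $184,078.40

$184,078.40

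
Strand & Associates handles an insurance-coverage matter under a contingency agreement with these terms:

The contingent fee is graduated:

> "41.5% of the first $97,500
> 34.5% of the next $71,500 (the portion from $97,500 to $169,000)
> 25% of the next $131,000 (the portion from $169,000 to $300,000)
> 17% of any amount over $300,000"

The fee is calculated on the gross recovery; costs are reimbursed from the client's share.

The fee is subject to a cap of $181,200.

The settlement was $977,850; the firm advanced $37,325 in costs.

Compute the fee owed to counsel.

$181,200.00

Fee base is the gross recovery, $977,850; costs are reimbursed separately.
First $97,500 at 41.5% = $40,462.50
Next $71,500 at 34.5% = $24,667.50
Next $131,000 at 25% = $32,750.00
Remaining $677,850 at 17% = $115,234.50
Fee: $40,462.50 + $24,667.50 + $32,750.00 + $115,234.50 = $213,114.50
$213,114.50 exceeds the $181,200 cap, so the fee is capped at $181,200.00.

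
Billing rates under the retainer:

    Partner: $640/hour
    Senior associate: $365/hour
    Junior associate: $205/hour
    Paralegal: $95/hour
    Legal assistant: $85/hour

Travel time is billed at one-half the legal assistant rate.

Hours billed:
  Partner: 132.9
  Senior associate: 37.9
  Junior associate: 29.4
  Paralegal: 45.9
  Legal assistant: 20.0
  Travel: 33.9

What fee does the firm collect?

Partner: 132.9 × $640 = $85,056.00
Senior associate: 37.9 × $365 = $13,833.50
Junior associate: 29.4 × $205 = $6,027.00
Paralegal: 45.9 × $95 = $4,360.50
Legal assistant: 20.0 × $85 = $1,700.00
Subtotal: $85,056.00 + $13,833.50 + $6,027.00 + $4,360.50 + $1,700.00 = $110,977.00
Travel: 33.9 × ($85 ÷ 2) = 33.9 × $42.50 = $1,440.75
Total: $110,977.00 + $1,440.75 = $112,417.75

$112,417.75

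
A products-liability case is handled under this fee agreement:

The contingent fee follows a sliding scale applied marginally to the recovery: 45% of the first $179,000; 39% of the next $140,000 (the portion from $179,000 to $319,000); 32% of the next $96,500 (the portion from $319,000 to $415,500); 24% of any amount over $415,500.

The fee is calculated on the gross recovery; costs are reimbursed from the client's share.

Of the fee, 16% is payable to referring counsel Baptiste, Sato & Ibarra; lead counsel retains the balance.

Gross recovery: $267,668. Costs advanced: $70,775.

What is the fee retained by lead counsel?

Fee base is the gross recovery, $267,668; costs are reimbursed separately.
First $179,000 at 45% = $80,550.00
Remaining $88,668 at 39% = $34,580.52
Fee: $80,550.00 + $34,580.52 = $115,130.52
Referral share: 16% of $115,130.52 = $18,420.88; lead counsel retains $115,130.52 − $18,420.88 = $96,709.64.

$96,709.64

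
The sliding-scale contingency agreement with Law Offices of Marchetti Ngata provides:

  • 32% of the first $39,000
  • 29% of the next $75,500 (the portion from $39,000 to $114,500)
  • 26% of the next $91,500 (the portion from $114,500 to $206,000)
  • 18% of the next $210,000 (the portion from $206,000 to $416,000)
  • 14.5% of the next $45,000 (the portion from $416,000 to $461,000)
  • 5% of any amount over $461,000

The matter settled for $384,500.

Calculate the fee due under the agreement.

$90,295.00

First $39,000 at 32% = $12,480.00
Next $75,500 at 29% = $21,895.00
Next $91,500 at 26% = $23,790.00
Remaining $178,500 at 18% = $32,130.00
Fee: $12,480.00 + $21,895.00 + $23,790.00 + $32,130.00 = $90,295.00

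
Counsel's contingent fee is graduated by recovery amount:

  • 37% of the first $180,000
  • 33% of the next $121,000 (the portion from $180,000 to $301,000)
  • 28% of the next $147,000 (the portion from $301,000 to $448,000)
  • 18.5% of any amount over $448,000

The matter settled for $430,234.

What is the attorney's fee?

$142,715.52

First $180,000 at 37% = $66,600.00
Next $121,000 at 33% = $39,930.00
Remaining $129,234 at 28% = $36,185.52
Fee: $66,600.00 + $39,930.00 + $36,185.52 = $142,715.52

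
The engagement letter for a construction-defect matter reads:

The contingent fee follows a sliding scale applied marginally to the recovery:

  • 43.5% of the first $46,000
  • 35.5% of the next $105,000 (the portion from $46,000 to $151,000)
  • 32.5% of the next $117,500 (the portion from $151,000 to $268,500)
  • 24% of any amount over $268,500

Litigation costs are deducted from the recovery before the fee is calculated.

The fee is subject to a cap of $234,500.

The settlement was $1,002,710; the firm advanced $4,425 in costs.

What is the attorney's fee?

$234,500.00

Fee base (net of costs): $1,002,710 − $4,425 = $998,285
First $46,000 at 43.5% = $20,010.00
Next $105,000 at 35.5% = $37,275.00
Next $117,500 at 32.5% = $38,187.50
Remaining $729,785 at 24% = $175,148.40
Fee: $20,010.00 + $37,275.00 + $38,187.50 + $175,148.40 = $270,620.90
$270,620.90 exceeds the $234,500 cap, so the fee is capped at $234,500.00.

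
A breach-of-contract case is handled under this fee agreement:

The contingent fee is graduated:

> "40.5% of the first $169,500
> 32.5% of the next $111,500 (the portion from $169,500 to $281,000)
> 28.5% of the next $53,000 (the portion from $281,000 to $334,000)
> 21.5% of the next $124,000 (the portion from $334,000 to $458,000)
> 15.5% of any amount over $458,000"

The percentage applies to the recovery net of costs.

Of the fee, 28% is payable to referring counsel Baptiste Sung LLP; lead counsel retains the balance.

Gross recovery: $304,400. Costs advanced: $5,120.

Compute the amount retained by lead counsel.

$79,268.26

Fee base (net of costs): $304,400 − $5,120 = $299,280
First $169,500 at 40.5% = $68,647.50
Next $111,500 at 32.5% = $36,237.50
Remaining $18,280 at 28.5% = $5,209.80
Fee: $68,647.50 + $36,237.50 + $5,209.80 = $110,094.80
Referral share: 28% of $110,094.80 = $30,826.54; lead counsel retains $110,094.80 − $30,826.54 = $79,268.26.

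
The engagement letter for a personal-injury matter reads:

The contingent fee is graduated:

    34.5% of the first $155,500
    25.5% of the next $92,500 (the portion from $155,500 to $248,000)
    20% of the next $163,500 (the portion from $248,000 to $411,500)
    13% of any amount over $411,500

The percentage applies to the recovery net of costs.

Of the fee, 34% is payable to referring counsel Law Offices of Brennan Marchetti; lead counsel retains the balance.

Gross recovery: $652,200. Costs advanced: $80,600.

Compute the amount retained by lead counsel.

Fee base (net of costs): $652,200 − $80,600 = $571,600
First $155,500 at 34.5% = $53,647.50
Next $92,500 at 25.5% = $23,587.50
Next $163,500 at 20% = $32,700.00
Remaining $160,100 at 13% = $20,813.00
Fee: $53,647.50 + $23,587.50 + $32,700.00 + $20,813.00 = $130,748.00
Referral share: 34% of $130,748.00 = $44,454.32; lead counsel retains $130,748.00 − $44,454.32 = $86,293.68.

$86,293.68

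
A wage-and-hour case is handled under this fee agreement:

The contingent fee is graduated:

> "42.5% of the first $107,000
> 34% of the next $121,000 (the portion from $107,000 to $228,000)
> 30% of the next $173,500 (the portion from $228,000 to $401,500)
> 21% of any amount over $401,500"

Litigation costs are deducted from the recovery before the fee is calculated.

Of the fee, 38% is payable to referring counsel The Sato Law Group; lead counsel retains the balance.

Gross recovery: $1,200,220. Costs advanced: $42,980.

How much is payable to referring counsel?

Fee base (net of costs): $1,200,220 − $42,980 = $1,157,240
First $107,000 at 42.5% = $45,475.00
Next $121,000 at 34% = $41,140.00
Next $173,500 at 30% = $52,050.00
Remaining $755,740 at 21% = $158,705.40
Fee: $45,475.00 + $41,140.00 + $52,050.00 + $158,705.40 = $297,370.40
Referral share: 38% of $297,370.40 = $113,000.75; lead counsel retains $297,370.40 − $113,000.75 = $184,369.65.

$113,000.75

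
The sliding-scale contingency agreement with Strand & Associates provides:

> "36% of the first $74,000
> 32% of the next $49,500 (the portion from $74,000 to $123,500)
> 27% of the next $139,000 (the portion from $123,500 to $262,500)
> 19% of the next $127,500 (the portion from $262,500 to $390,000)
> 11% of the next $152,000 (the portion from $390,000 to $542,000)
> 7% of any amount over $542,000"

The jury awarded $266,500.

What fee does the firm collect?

First $74,000 at 36% = $26,640.00
Next $49,500 at 32% = $15,840.00
Next $139,000 at 27% = $37,530.00
Remaining $4,000 at 19% = $760.00
Fee: $26,640.00 + $15,840.00 + $37,530.00 + $760.00 = $80,770.00

$80,770.00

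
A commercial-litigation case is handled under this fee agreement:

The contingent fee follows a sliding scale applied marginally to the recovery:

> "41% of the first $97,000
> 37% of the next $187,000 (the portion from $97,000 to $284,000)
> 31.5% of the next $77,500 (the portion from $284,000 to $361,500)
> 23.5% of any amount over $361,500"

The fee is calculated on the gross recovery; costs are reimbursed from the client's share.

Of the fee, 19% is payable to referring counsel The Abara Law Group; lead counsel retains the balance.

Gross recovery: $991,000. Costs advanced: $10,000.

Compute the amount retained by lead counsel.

$227,857.05

Fee base is the gross recovery, $991,000; costs are reimbursed separately.
First $97,000 at 41% = $39,770.00
Next $187,000 at 37% = $69,190.00
Next $77,500 at 31.5% = $24,412.50
Remaining $629,500 at 23.5% = $147,932.50
Fee: $39,770.00 + $69,190.00 + $24,412.50 + $147,932.50 = $281,305.00
Referral share: 19% of $281,305.00 = $53,447.95; lead counsel retains $281,305.00 − $53,447.95 = $227,857.05.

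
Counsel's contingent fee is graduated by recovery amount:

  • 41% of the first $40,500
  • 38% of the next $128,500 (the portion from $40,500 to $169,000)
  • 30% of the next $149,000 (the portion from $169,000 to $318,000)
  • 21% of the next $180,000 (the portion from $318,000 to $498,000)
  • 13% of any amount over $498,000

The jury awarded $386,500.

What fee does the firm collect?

First $40,500 at 41% = $16,605.00
Next $128,500 at 38% = $48,830.00
Next $149,000 at 30% = $44,700.00
Remaining $68,500 at 21% = $14,385.00
Fee: $16,605.00 + $48,830.00 + $44,700.00 + $14,385.00 = $124,520.00

$124,520.00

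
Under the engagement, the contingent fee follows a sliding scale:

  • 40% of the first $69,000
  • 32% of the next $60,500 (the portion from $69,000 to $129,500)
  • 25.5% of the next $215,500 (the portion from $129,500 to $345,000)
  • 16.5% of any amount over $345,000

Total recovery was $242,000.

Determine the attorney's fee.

First $69,000 at 40% = $27,600.00
Next $60,500 at 32% = $19,360.00
Remaining $112,500 at 25.5% = $28,687.50
Fee: $27,600.00 + $19,360.00 + $28,687.50 = $75,647.50

$75,647.50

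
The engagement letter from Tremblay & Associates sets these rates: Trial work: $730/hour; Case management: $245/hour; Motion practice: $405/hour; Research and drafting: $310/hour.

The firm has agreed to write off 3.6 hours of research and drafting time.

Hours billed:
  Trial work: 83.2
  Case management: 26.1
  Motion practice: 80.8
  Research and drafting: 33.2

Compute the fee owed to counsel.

Trial work: 83.2 × $730 = $60,736.00
Case management: 26.1 × $245 = $6,394.50
Motion practice: 80.8 × $405 = $32,724.00
Research and drafting: 33.2 × $310 = $10,292.00
Subtotal: $110,146.50
Write-off: 3.6 × $310 = $1,116.00
Total: $110,146.50 − $1,116.00 = $109,030.50

$109,030.50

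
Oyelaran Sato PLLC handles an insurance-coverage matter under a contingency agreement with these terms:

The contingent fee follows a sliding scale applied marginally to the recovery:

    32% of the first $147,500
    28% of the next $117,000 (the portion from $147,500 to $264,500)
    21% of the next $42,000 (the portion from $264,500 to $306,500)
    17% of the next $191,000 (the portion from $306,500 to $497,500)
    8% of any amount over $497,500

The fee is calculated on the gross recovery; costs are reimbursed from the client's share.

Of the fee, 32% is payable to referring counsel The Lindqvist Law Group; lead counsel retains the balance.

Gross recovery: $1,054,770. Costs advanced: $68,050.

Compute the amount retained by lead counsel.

Fee base is the gross recovery, $1,054,770; costs are reimbursed separately.
First $147,500 at 32% = $47,200.00
Next $117,000 at 28% = $32,760.00
Next $42,000 at 21% = $8,820.00
Next $191,000 at 17% = $32,470.00
Remaining $557,270 at 8% = $44,581.60
Fee: $47,200.00 + $32,760.00 + $8,820.00 + $32,470.00 + $44,581.60 = $165,831.60
Referral share: 32% of $165,831.60 = $53,066.11; lead counsel retains $165,831.60 − $53,066.11 = $112,765.49.

$112,765.49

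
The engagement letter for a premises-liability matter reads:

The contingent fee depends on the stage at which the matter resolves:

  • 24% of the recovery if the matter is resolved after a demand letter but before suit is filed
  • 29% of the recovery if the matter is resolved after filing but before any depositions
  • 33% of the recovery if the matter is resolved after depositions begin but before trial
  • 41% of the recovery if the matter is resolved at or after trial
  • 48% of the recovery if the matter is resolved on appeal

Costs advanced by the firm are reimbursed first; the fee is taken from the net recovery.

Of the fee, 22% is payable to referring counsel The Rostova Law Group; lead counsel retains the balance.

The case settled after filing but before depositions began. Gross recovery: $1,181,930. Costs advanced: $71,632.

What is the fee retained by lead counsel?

Fee base (net of costs): $1,181,930 − $71,632 = $1,110,298
The matter settled after filing but before depositions began, so the 29% rate applies.
$1,110,298 × 29% = $321,986.42
Referral share: 22% of $321,986.42 = $70,837.01; lead counsel retains $321,986.42 − $70,837.01 = $251,149.41.

$251,149.41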